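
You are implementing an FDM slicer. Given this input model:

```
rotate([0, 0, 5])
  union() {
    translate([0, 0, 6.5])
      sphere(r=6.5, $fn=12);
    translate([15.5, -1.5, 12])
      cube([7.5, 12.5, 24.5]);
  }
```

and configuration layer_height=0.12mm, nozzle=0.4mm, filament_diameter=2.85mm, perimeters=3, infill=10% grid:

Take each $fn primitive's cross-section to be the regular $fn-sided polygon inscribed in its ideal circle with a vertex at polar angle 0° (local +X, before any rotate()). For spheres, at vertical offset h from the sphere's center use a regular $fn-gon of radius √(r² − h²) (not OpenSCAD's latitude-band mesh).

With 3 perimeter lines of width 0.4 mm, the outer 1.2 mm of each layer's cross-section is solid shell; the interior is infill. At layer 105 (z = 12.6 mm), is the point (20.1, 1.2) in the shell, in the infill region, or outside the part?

At z = 12.6 mm: the sphere: section is a regular 12-gon, circumradius = √(r²−h²) = √(6.5²−6.1²) = 2.245; the 7.5×12.5 cube at (15.5, -1.5) contributes its full rectangle; Taking the union: the 2 present regions are separate (no shared area or edge), so areas and boundary lengths simply add and each stays a separate island — 2 connected regions; (whole slice rotated 5° about Z — lengths, areas and connectivity unchanged). Overall, the cross-section has 2 separate islands. Undo the 5° rotation: the query point maps to (20.128, -0.556) in the un-rotated model frame. The nearest boundary edge runs (23.00, -1.50)→(15.50, -1.50); distance from the point to it = 0.94 mm. (Shell/infill is judged within the island containing the point — the largest one.) The point is inside the cross-section, 0.94 mm from the nearest boundary — within the 1.2 mm shell band (3 × 0.4).

shell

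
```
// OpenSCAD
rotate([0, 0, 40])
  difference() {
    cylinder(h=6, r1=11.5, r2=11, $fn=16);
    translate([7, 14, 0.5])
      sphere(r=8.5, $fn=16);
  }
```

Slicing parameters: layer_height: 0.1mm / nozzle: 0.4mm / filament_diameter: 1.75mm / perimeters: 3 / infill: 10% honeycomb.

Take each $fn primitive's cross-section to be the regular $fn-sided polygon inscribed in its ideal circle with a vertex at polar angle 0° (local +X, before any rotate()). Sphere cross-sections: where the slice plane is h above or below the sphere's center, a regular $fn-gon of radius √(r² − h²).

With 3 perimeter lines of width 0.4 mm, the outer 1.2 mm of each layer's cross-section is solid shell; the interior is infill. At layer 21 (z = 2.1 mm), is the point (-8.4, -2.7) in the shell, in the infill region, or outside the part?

infill

At z = 2.1 mm: the cone (r1=11.5→r2=11) has section circumradius 11.325 here — a regular 16-gon; the sphere at (7, 14): section is a regular 16-gon, circumradius = √(r²−h²) = √(8.5²−1.6²) = 8.348; Taking the first minus the rest: starting from the cone, the r=8.5 sphere at (7, 14) partially overlaps it — only the 29.10 mm² overlap (of its 213.35 mm²) is removed, clipping the outline — 1 connected region; (rotated 40° about Z; rotation is an isometry so areas/perimeters/island counts are preserved). Overall, the cross-section is a single solid region. Undo the 40° rotation: the query point maps to (-8.170, 3.331) in the un-rotated model frame. The nearest boundary edge runs (-11.32, 0.00)→(-10.46, 4.33); distance from the point to it = 2.44 mm. The point is inside the cross-section and 2.44 mm from the nearest boundary — more than the 1.2 mm shell width (3 × 0.4), so it's in the infill interior.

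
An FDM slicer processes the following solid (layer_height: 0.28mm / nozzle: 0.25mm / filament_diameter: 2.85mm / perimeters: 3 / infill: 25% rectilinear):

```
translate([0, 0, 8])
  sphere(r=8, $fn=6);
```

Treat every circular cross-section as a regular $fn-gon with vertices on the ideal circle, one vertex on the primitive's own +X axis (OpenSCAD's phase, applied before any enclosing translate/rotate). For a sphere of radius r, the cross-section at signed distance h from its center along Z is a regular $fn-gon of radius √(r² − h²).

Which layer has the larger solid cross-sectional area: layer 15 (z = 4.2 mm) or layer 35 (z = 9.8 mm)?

layer 35 (z = 9.8 mm)

Layer 15 (z = 4.2): the r=8 sphere slices to a regular 6-gon of circumradius 7.040 (√(r²−h²) with h=3.8 from center) (area = (6/2)·7.040²·sin(360°/6) = 128.76 mm²). So its area = 128.76 mm². Layer 35 (z = 9.8): the sphere: section is a regular 6-gon, circumradius = √(r²−h²) = √(8²−1.8²) = 7.795 (area = (6/2)·7.795²·sin(360°/6) = 157.86 mm²). So its area = 157.86 mm². Layer 35 is larger (157.86 vs 128.76 mm²).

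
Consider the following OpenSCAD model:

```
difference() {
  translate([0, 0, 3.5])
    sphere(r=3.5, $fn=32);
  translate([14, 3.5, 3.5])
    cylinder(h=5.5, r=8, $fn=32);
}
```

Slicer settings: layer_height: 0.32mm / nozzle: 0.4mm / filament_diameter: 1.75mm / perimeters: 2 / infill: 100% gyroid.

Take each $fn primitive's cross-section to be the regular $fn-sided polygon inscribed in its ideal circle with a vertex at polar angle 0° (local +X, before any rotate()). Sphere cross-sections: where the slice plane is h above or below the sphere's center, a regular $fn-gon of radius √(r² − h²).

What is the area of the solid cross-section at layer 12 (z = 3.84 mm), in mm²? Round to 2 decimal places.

At z = 3.84 mm: the r=3.5 sphere contributes a regular 32-gon of circumradius √(3.5²−0.34²) = 3.483 (area = (32/2)·3.483²·sin(360°/32) = 37.88 mm²); the r=8 cylinder at (14, 3.5) contributes a regular 32-gon of circumradius 8 (area = (32/2)·8.000²·sin(360°/32) = 199.77 mm²); Subtracting the remaining from the first: starting from the r=3.5 sphere (37.88 mm²), the r=8 cylinder at (14, 3.5) misses the remaining region (no effect) — area = 37.88 mm². Overall, the cross-section is a single solid region. Net area = 37.88 mm².

37.88 mm²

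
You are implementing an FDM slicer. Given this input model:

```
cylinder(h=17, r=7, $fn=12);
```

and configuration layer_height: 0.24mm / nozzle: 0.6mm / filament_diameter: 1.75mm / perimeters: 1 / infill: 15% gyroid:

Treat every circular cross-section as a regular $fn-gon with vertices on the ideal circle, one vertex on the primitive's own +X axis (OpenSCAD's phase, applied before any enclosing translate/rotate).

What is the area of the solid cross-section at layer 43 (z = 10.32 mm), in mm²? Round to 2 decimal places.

147.00 mm²

At z = 10.32 mm: the r=7 cylinder contributes a regular 12-gon of circumradius 7 (area = (12/2)·7.000²·sin(360°/12) = 147.00 mm²). Overall, the cross-section is a single solid region. Net area = 147.00 mm².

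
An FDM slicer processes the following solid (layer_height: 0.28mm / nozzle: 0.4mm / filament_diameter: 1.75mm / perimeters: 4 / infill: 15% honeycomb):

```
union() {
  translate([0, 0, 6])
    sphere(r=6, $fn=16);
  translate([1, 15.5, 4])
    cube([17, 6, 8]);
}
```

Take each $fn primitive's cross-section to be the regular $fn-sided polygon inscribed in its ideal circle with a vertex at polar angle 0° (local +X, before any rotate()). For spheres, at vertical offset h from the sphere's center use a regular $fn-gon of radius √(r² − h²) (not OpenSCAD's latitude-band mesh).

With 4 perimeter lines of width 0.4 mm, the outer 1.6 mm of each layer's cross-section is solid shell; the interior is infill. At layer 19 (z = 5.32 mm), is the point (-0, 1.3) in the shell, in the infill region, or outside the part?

At z = 5.32 mm: the r=6 sphere slices to a regular 16-gon of circumradius 5.961 (√(r²−h²) with h=0.68 from center); the cube at (1, 15.5) (footprint 17×6) is included at this height; Taking the union: the 2 present regions are separate (no shared area or edge), so areas and boundary lengths simply add and each stays a separate island — 2 connected regions. Overall, the cross-section has 2 separate islands. The nearest boundary edge runs (-2.28, 5.51)→(0.00, 5.96); distance from the point to it = 4.57 mm. (Shell/infill is judged within the island containing the point — the largest one.) The point is inside the cross-section and 4.57 mm from the nearest boundary — more than the 1.6 mm shell width (4 × 0.4), so it's in the infill interior.

infill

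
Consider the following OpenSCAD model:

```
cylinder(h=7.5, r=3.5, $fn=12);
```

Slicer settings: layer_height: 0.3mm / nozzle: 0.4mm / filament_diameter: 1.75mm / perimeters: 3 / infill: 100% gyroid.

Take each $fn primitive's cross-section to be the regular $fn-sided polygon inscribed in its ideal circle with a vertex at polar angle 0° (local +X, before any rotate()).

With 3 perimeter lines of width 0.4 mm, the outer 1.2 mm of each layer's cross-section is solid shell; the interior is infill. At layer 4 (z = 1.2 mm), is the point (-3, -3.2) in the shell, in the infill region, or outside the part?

At z = 1.2 mm: the cylinder: section is a regular 12-gon, circumradius r=3.5. Overall, the cross-section is a single solid region. The nearest boundary edge runs (-3.03, -1.75)→(-1.75, -3.03); distance from the point to it = 1.00 mm. The point is not inside any of the regions above, so it lies outside the cross-section (1.00 mm from the nearest boundary).

outside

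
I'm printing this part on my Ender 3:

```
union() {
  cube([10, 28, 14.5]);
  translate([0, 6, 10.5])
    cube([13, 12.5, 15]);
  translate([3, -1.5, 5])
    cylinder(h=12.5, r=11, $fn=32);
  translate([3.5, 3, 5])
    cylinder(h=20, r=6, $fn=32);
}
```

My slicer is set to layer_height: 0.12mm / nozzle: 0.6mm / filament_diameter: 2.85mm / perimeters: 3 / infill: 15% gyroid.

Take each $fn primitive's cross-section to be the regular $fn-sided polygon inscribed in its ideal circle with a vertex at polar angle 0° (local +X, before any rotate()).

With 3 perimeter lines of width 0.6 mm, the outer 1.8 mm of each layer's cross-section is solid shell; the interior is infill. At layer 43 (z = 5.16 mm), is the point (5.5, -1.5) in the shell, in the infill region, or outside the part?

infill

At z = 5.16 mm: the cube is present — its section is the full 10×28 rectangle; the cube at (0, 6) is absent (z outside [10.5, 25.5]); the r=11 cylinder at (3, -1.5) contributes a regular 32-gon of circumradius 11; the cylinder at (3.5, 3): section is a regular 32-gon, circumradius r=6; Taking the union: the regions partially overlap (shared area 201.01 mm²), so overlapping operands fuse into one piece — 1 connected region. Overall, the cross-section is a single solid region. The nearest boundary edge runs (13.79, 0.65)→(14.00, -1.50); distance from the point to it = 8.46 mm. The point is inside the cross-section and 8.46 mm from the nearest boundary — more than the 1.8 mm shell width (3 × 0.6), so it's in the infill interior.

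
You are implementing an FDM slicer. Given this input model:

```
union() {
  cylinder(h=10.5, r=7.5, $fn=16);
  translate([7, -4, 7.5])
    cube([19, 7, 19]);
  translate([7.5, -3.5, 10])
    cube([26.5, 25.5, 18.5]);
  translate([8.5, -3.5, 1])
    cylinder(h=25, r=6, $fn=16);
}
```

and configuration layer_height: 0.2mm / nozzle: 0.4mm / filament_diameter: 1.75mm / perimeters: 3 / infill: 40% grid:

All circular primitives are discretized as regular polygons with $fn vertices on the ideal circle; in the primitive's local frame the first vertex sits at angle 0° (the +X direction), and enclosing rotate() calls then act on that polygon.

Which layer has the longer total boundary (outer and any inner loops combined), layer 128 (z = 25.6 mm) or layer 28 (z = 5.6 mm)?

Layer 128 (z = 25.6): the cylinder does not reach this height (z outside [0, 10.5]); the 19×7 cube at (7, -4) contributes its full rectangle (perimeter 52.00 mm); the cube at (7.5, -3.5) (footprint 26.5×25.5) is included at this height (perimeter 104.00 mm); the cylinder at (8.5, -3.5): section is a regular 16-gon, circumradius r=6 (perimeter = 2·16·6.000·sin(180°/16) = 37.46 mm); Taking the union: the regions partially overlap (shared area 160.30 mm²), so the edge portions inside another operand are dropped and the merged outline is re-measured after clipping — boundary = 118.45 mm. So its perimeter = 118.45 mm. Layer 28 (z = 5.6): the cylinder: section is a regular 16-gon, circumradius r=7.5 (perimeter = 2·16·7.500·sin(180°/16) = 46.82 mm); the cube at (7, -4) is absent (z outside [7.5, 26.5]); the cube at (7.5, -3.5) is not intersected at this z (z outside [10, 28.5]); the r=6 cylinder at (8.5, -3.5) gives a regular 16-gon of circumradius 6 (constant along its height) (perimeter = 2·16·6.000·sin(180°/16) = 37.46 mm); Taking the union: the regions partially overlap (shared area 27.25 mm²), so the edge portions inside another operand are dropped and the merged outline is re-measured after clipping — boundary = 62.81 mm. So its perimeter = 62.81 mm. Layer 128 is larger (118.45 vs 62.81 mm).

layer 128 (z = 25.6 mm)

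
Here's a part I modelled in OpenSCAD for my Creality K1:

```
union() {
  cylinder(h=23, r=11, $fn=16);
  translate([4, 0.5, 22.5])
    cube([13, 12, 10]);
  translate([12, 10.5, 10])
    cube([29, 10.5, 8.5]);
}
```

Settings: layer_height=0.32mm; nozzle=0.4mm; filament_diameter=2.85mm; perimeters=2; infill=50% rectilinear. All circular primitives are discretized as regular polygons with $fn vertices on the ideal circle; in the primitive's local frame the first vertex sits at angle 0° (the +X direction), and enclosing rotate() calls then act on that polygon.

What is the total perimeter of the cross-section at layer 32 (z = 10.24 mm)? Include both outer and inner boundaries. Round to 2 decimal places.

147.67 mm

At z = 10.24 mm: the r=11 cylinder gives a regular 16-gon of circumradius 11 (constant along its height) (perimeter = 2·16·11.000·sin(180°/16) = 68.67 mm); the cube at (4, 0.5) does not reach this height (z outside [22.5, 32.5]); the cube at (12, 10.5) (footprint 29×10.5) is included at this height (perimeter 79.00 mm); Combining (union): the 2 present regions are separate (no shared area or edge), so areas and boundary lengths simply add and each stays a separate island — boundary = 147.67 mm. Overall, the cross-section has 2 separate islands. Total boundary length (outer) = 147.67 mm.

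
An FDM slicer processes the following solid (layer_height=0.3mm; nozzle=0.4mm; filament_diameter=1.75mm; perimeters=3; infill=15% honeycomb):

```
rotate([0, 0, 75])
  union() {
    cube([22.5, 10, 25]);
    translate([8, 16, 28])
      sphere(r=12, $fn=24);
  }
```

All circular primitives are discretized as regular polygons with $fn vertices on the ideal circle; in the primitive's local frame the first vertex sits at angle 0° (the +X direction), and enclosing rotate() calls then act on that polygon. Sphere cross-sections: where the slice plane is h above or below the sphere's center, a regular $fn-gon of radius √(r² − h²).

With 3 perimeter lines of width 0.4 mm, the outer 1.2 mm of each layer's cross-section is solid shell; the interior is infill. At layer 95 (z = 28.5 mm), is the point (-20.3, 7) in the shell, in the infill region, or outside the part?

At z = 28.5 mm: the cube is not intersected at this z (z outside [0, 25]); the sphere at (8, 16): section is a regular 24-gon, circumradius = √(r²−h²) = √(12²−0.5²) = 11.990; Taking the union: only the r=12 sphere at (8, 16) is present, so the union is just that shape — 1 connected region; (rotated 75° about Z; rotation is an isometry so areas/perimeters/island counts are preserved). Overall, the cross-section is a single solid region. Undo the 75° rotation: the query point maps to (1.507, 21.420) in the un-rotated model frame. The nearest boundary edge runs (-0.48, 24.48)→(-2.38, 21.99); distance from the point to it = 3.44 mm. The point is inside the cross-section and 3.44 mm from the nearest boundary — more than the 1.2 mm shell width (3 × 0.4), so it's in the infill interior.

infill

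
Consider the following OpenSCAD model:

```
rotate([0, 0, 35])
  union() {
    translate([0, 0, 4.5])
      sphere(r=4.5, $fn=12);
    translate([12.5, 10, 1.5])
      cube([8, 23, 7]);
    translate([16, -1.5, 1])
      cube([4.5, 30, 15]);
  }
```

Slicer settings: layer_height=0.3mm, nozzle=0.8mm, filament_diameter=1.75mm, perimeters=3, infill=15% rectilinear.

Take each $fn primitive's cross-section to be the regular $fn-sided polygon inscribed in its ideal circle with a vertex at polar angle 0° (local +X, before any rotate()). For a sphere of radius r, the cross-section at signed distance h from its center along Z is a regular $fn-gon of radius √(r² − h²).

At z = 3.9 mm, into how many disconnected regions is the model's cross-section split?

At z = 3.9 mm: the r=4.5 sphere contributes a regular 12-gon of circumradius √(4.5²−0.6²) = 4.460; the cube at (12.5, 10) is present — its section is the full 8×23 rectangle; the cube at (16, -1.5) (footprint 4.5×30) is included at this height; Taking the union: the regions partially overlap (shared area 83.25 mm²), so overlapping operands fuse into one piece — 2 connected regions; (whole slice rotated 35° about Z — lengths, areas and connectivity unchanged). The result has 2 disconnected regions.

2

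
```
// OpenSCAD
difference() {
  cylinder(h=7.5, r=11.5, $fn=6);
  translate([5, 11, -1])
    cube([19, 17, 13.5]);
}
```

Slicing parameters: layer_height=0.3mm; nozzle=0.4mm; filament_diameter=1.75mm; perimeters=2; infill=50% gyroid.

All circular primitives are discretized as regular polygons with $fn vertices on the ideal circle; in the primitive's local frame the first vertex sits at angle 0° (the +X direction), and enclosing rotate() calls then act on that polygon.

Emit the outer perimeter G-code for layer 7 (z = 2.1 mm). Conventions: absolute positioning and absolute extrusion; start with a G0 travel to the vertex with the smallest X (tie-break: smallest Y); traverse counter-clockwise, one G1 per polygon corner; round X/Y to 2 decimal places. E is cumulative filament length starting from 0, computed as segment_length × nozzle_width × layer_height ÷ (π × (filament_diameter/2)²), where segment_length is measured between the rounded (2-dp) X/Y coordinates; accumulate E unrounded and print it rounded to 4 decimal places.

G0 X-11.50 Y0.00 Z2.10
G1 X-5.75 Y-9.96 E0.5738
G1 X5.75 Y-9.96 E1.1475
G1 X11.50 Y0.00 E1.7213
G1 X5.75 Y9.96 E2.2950
G1 X-5.75 Y9.96 E2.8688
G1 X-11.50 Y0.00 E3.4425

At z = 2.1 mm: the cylinder: section is a regular 6-gon, circumradius r=11.5; the cube at (5, 11) (footprint 19×17) is included at this height; Subtracting the remaining from the first: starting from the r=11.5 cylinder, the 19×17 cube at (5, 11) misses the remaining region (no effect) — 1 connected region. The outline is a single polygon with 6 vertices. Extrusion per mm of travel: 0.4 × 0.3 / (π × 0.875²) = 0.049890. Accumulating E over each segment gives final E = 3.4425.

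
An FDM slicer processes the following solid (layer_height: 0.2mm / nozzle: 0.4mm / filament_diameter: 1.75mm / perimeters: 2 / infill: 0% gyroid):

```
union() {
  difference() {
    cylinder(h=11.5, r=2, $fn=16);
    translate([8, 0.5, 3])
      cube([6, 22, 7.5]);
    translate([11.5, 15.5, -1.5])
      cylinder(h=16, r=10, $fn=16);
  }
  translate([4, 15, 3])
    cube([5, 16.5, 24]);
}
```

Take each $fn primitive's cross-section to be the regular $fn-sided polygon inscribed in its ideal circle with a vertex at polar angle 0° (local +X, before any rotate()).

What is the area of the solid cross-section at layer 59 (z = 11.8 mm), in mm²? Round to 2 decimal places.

At z = 11.8 mm: the cylinder is absent (z outside [0, 11.5]); the cube at (8, 0.5) is absent (z outside [3, 10.5]); the cylinder at (11.5, 15.5): section is a regular 16-gon, circumradius r=10 (area = (16/2)·10.000²·sin(360°/16) = 306.15 mm²); Taking the first minus the rest: the first operand is absent here, so nothing remains; the cube at (4, 15) (footprint 5×16.5) is included at this height (area 82.50 mm²); Combining (union): only the 5×16.5 cube at (4, 15) is present, so the union is just that shape — area = 82.50 mm². Overall, the cross-section is a single solid region. Net area = 82.50 mm².

82.50 mm²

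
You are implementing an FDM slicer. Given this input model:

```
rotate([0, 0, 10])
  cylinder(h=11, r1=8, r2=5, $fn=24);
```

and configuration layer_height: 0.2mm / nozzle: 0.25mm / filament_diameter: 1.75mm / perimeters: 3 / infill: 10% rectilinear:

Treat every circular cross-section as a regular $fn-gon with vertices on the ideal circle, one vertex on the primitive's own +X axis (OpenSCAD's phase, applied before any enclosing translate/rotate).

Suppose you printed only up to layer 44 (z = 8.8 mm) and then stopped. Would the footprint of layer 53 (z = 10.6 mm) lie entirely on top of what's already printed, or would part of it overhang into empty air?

entirely on top

Compare the two slices. At z = 8.8: the cone: at t=0.800 of its height the radius interpolates to r₁+(r₂−r₁)t = 5.600, giving a regular 24-gon of that circumradius (area = (24/2)·5.600²·sin(360°/24) = 97.40 mm²); (whole slice rotated 10° about Z — lengths, areas and connectivity unchanged). At z = 10.6: the cone contributes a regular 24-gon of circumradius 5.109 (interpolated between r1=8 and r2=5 at t=0.964) (area = (24/2)·5.109²·sin(360°/24) = 81.07 mm²); (rotated 10° about Z; rotation is an isometry so areas/perimeters/island counts are preserved). Checking containment: the cross-section at z = 10.6 is a subset of the cross-section at z = 8.8.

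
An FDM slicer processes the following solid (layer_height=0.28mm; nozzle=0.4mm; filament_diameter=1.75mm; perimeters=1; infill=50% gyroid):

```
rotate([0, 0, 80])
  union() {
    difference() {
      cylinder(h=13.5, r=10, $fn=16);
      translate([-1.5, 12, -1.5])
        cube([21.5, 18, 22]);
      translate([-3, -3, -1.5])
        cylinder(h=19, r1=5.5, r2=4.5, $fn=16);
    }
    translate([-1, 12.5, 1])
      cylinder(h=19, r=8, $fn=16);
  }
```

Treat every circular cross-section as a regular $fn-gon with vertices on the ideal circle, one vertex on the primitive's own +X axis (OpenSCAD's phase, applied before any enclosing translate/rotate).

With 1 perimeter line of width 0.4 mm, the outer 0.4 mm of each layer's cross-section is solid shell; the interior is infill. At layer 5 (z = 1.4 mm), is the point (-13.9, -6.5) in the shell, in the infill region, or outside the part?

At z = 1.4 mm: the r=10 cylinder contributes a regular 16-gon of circumradius 10; the cube at (-1.5, 12) is present — its section is the full 21.5×18 rectangle; the cone at (-3, -3) (r1=5.5→r2=4.5) has section circumradius 5.347 here — a regular 16-gon; After the difference (first − rest): starting from the r=10 cylinder, the 21.5×18 cube at (-1.5, 12) misses the remaining region (no effect); the cone at (-3, -3) lies wholly inside it (removes its full 87.54 mm² and its 33.38 mm outline becomes a hole wall) — 1 connected region with 1 hole; the r=8 cylinder at (-1, 12.5) gives a regular 16-gon of circumradius 8 (constant along its height); Merging all regions: the regions partially overlap (shared area 44.94 mm²), so overlapping operands fuse into one piece — 1 connected region with 1 hole; (rotated 80° about Z; rotation is an isometry so areas/perimeters/island counts are preserved). Overall, the cross-section is one region with 1 hole. Undo the 80° rotation: the query point maps to (-8.815, 12.560) in the un-rotated model frame. The nearest boundary edge runs (-9.00, 12.50)→(-8.39, 15.56); distance from the point to it = 0.17 mm. The point is inside the cross-section, 0.17 mm from the nearest boundary — within the 0.4 mm shell band (1 × 0.4).

shell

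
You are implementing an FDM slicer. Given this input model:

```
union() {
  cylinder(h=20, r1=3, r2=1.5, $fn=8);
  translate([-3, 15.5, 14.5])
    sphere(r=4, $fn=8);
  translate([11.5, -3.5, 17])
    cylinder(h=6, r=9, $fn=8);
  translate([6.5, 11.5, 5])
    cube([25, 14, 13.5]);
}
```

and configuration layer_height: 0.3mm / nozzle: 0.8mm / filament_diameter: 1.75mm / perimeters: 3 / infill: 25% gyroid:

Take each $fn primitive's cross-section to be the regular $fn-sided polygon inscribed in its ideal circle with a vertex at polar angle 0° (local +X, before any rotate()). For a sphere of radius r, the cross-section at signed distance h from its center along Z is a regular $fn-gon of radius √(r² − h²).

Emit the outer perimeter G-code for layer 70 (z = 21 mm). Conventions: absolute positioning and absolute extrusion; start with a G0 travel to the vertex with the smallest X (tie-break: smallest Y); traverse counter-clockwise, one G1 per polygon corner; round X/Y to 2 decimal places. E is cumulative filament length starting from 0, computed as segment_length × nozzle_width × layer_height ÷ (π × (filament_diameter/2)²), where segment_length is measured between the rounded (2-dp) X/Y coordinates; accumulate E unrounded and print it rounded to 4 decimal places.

At z = 21 mm: the cone is not intersected at this z (z outside [0, 20]); the sphere at (-3, 15.5) is absent (|z−center|=6.500 > r=4); the r=9 cylinder at (11.5, -3.5) contributes a regular 8-gon of circumradius 9; the cube at (6.5, 11.5) does not reach this height (z outside [5, 18.5]); Merging all regions: only the r=9 cylinder at (11.5, -3.5) is present, so the union is just that shape — 1 connected region. The outline is a single polygon with 8 vertices. Extrusion per mm of travel: 0.8 × 0.3 / (π × 0.875²) = 0.099780. Accumulating E over each segment gives final E = 5.4968.

G0 X2.50 Y-3.50 Z21.00
G1 X5.14 Y-9.86 E0.6871
G1 X11.50 Y-12.50 E1.3742
G1 X17.86 Y-9.86 E2.0613
G1 X20.50 Y-3.50 E2.7484
G1 X17.86 Y2.86 E3.4355
G1 X11.50 Y5.50 E4.1226
G1 X5.14 Y2.86 E4.8097
G1 X2.50 Y-3.50 E5.4968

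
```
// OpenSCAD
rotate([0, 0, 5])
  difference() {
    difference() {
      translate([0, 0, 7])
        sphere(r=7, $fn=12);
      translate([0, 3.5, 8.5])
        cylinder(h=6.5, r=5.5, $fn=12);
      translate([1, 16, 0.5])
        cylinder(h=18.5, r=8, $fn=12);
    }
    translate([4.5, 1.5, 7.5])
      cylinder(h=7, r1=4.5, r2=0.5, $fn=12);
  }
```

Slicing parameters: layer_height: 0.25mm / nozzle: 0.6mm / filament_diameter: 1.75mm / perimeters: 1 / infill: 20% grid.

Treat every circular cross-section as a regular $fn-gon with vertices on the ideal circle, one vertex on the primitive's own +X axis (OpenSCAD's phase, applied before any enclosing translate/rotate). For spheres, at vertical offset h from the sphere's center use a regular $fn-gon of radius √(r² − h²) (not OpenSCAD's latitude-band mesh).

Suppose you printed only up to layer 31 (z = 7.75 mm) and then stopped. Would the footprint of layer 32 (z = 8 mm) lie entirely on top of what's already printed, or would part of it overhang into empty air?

Compare the two slices. At z = 7.75: the r=7 sphere contributes a regular 12-gon of circumradius √(7²−0.75²) = 6.960 (area = (12/2)·6.960²·sin(360°/12) = 145.31 mm²); the cylinder at (0, 3.5) does not reach this height (z outside [8.5, 15]); the r=8 cylinder at (1, 16) gives a regular 12-gon of circumradius 8 (constant along its height) (area = (12/2)·8.000²·sin(360°/12) = 192.00 mm²); Taking the first minus the rest: starting from the r=7 sphere (145.31 mm²), the r=8 cylinder at (1, 16) misses the remaining region (no effect) — area = 145.31 mm²; the cone at (4.5, 1.5): at t=0.036 of its height the radius interpolates to r₁+(r₂−r₁)t = 4.357, giving a regular 12-gon of that circumradius (area = (12/2)·4.357²·sin(360°/12) = 56.95 mm²); After the difference (first − rest): starting from that combined region (145.31 mm²), the cone at (4.5, 1.5) partially overlaps it — only the 41.82 mm² overlap (of its 56.95 mm²) is removed, clipping the outline — area = 103.50 mm²; (rotated 5° about Z; rotation is an isometry so areas/perimeters/island counts are preserved). At z = 8: the r=7 sphere contributes a regular 12-gon of circumradius √(7²−1²) = 6.928 (area = (12/2)·6.928²·sin(360°/12) = 144.00 mm²); the cylinder at (0, 3.5) is not intersected at this z (z outside [8.5, 15]); the cylinder at (1, 16): section is a regular 12-gon, circumradius r=8 (area = (12/2)·8.000²·sin(360°/12) = 192.00 mm²); Taking the first minus the rest: starting from the r=7 sphere (144.00 mm²), the r=8 cylinder at (1, 16) misses the remaining region (no effect) — area = 144.00 mm²; the cone at (4.5, 1.5) (r1=4.5→r2=0.5) has section circumradius 4.214 here — a regular 12-gon (area = (12/2)·4.214²·sin(360°/12) = 53.28 mm²); Taking the first minus the rest: starting from that combined region (144.00 mm²), the cone at (4.5, 1.5) partially overlaps it — only the 39.53 mm² overlap (of its 53.28 mm²) is removed, clipping the outline — area = 104.47 mm²; (whole slice rotated 5° about Z — lengths, areas and connectivity unchanged). Checking containment: at z = 8 the cross-section extends beyond the z = 7.75 cross-section by about 2.00 mm².

part overhangs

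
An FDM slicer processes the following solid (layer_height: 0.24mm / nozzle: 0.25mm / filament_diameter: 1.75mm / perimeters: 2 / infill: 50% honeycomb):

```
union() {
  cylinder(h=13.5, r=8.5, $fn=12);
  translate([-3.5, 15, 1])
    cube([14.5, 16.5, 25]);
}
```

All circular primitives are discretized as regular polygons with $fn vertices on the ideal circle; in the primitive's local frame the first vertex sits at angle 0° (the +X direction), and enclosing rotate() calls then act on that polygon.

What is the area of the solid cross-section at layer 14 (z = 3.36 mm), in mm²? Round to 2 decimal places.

At z = 3.36 mm: the cylinder: section is a regular 12-gon, circumradius r=8.5 (area = (12/2)·8.500²·sin(360°/12) = 216.75 mm²); the cube at (-3.5, 15) is present — its section is the full 14.5×16.5 rectangle (area 239.25 mm²); Merging all regions: the 2 present regions are separate (no shared area or edge), so areas and boundary lengths simply add and each stays a separate island — area = 456.00 mm². Overall, the cross-section has 2 separate islands. Net area = 456.00 mm².

456.00 mm²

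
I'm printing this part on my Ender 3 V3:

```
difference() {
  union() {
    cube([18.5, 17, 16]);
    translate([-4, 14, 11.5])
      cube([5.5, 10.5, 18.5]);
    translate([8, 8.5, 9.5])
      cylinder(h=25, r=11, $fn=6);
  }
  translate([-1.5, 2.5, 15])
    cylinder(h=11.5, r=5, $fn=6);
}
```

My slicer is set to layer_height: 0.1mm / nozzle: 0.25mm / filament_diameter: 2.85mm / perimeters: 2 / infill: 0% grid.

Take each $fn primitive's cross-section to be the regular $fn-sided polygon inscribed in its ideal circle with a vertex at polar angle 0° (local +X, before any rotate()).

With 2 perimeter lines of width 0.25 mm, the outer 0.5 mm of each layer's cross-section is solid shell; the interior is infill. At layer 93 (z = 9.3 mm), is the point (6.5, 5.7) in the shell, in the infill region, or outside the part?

infill

At z = 9.3 mm: the 18.5×17 cube contributes its full rectangle; the cube at (-4, 14) is absent (z outside [11.5, 30]); the cylinder at (8, 8.5) does not reach this height (z outside [9.5, 34.5]); Taking the union: only the 18.5×17 cube is present, so the union is just that shape — 1 connected region; the cylinder at (-1.5, 2.5) does not reach this height (z outside [15, 26.5]); After the difference (first − rest): none of the subtracted shapes is present at this height, so the result so far is unchanged — 1 connected region. Overall, the cross-section is a single solid region. The nearest boundary edge runs (0.00, 0.00)→(18.50, 0.00); distance from the point to it = 5.70 mm. The point is inside the cross-section and 5.70 mm from the nearest boundary — more than the 0.5 mm shell width (2 × 0.25), so it's in the infill interior.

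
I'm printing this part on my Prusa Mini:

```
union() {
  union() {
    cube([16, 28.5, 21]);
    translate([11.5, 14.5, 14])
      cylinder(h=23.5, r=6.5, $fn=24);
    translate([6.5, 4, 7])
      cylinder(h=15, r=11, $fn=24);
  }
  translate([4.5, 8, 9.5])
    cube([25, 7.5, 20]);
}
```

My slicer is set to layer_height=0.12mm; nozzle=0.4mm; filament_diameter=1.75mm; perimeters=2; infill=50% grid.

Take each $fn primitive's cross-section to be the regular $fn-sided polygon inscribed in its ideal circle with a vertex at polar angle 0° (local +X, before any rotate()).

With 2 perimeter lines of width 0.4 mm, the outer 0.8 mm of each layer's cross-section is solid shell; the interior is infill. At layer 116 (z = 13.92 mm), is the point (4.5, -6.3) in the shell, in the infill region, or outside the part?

At z = 13.92 mm: the 16×28.5 cube contributes its full rectangle; the cylinder at (11.5, 14.5) is not intersected at this z (z outside [14, 37.5]); the r=11 cylinder at (6.5, 4) contributes a regular 24-gon of circumradius 11; Combining (union): the regions partially overlap (shared area 219.34 mm²), so overlapping operands fuse into one piece — 1 connected region; the 25×7.5 cube at (4.5, 8) contributes its full rectangle; Taking the union: the regions partially overlap (shared area 86.76 mm²), so overlapping operands fuse into one piece — 1 connected region. Overall, the cross-section is a single solid region. The nearest boundary edge runs (6.50, -7.00)→(3.65, -6.63); distance from the point to it = 0.43 mm. The point is inside the cross-section, 0.43 mm from the nearest boundary — within the 0.8 mm shell band (2 × 0.4).

shell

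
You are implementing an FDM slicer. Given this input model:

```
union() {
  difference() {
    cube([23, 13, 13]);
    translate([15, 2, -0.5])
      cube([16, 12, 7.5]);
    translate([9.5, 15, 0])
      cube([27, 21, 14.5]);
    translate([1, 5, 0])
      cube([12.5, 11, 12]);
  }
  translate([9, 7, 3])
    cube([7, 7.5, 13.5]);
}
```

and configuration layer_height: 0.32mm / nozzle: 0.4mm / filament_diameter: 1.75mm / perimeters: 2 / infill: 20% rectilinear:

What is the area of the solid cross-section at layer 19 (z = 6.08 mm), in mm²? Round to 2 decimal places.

154.50 mm²

At z = 6.08 mm: the cube is present — its section is the full 23×13 rectangle (area 299.00 mm²); the cube at (15, 2) is present — its section is the full 16×12 rectangle (area 192.00 mm²); the cube at (9.5, 15) is present — its section is the full 27×21 rectangle (area 567.00 mm²); the cube at (1, 5) is present — its section is the full 12.5×11 rectangle (area 137.50 mm²); Taking the first minus the rest: starting from the 23×13 cube (299.00 mm²), the 16×12 cube at (15, 2) partially overlaps it — only the 88.00 mm² overlap (of its 192.00 mm²) is removed, clipping the outline; the 27×21 cube at (9.5, 15) misses the remaining region (no effect); the 12.5×11 cube at (1, 5) partially overlaps it — only the 100.00 mm² overlap (of its 137.50 mm²) is removed, clipping the outline — area = 111.00 mm²; the 7×7.5 cube at (9, 7) contributes its full rectangle (area 52.50 mm²); Combining (union): the regions partially overlap — summed areas 163.50 mm² minus the doubly-counted overlap 9.00 mm² gives 154.50 mm² — area = 154.50 mm². Overall, the cross-section is a single solid region. Net area = 154.50 mm².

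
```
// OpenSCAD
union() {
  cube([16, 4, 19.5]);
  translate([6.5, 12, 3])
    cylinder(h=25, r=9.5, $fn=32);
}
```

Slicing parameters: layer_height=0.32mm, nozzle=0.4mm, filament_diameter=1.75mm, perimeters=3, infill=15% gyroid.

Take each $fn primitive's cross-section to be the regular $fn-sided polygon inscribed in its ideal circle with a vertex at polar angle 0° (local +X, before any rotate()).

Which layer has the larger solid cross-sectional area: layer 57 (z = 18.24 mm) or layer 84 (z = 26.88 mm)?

Layer 57 (z = 18.24): the 16×4 cube contributes its full rectangle (area 64.00 mm²); the cylinder at (6.5, 12): section is a regular 32-gon, circumradius r=9.5 (area = (32/2)·9.500²·sin(360°/32) = 281.71 mm²); Combining (union): the regions partially overlap — summed areas 345.71 mm² minus the doubly-counted overlap 10.08 mm² gives 335.63 mm² — area = 335.63 mm². So its area = 335.63 mm². Layer 84 (z = 26.88): the cube is absent (z outside [0, 19.5]); the r=9.5 cylinder at (6.5, 12) contributes a regular 32-gon of circumradius 9.5 (area = (32/2)·9.500²·sin(360°/32) = 281.71 mm²); Taking the union: only the r=9.5 cylinder at (6.5, 12) is present, so the union is just that shape — area = 281.71 mm². So its area = 281.71 mm². Layer 57 is larger (335.63 vs 281.71 mm²).

layer 57 (z = 18.24 mm)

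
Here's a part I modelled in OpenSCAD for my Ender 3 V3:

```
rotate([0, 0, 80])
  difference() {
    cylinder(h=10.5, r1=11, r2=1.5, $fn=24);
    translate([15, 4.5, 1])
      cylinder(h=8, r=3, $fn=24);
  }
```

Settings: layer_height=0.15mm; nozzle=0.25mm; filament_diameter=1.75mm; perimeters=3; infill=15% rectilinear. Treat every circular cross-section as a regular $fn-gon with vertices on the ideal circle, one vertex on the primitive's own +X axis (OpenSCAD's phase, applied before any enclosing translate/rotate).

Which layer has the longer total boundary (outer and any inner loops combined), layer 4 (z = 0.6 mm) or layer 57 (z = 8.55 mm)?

layer 4 (z = 0.6 mm)

Layer 4 (z = 0.6): the cone: at t=0.057 of its height the radius interpolates to r₁+(r₂−r₁)t = 10.457, giving a regular 24-gon of that circumradius (perimeter = 2·24·10.457·sin(180°/24) = 65.52 mm); the cylinder at (15, 4.5) does not reach this height (z outside [1, 9]); Subtracting the remaining from the first: none of the subtracted shapes is present at this height, so the cone is unchanged — boundary = 65.52 mm; (rotated 80° about Z; rotation is an isometry so areas/perimeters/island counts are preserved). So its perimeter = 65.52 mm. Layer 57 (z = 8.55): the cone contributes a regular 24-gon of circumradius 3.264 (interpolated between r1=11 and r2=1.5 at t=0.814) (perimeter = 2·24·3.264·sin(180°/24) = 20.45 mm); the r=3 cylinder at (15, 4.5) contributes a regular 24-gon of circumradius 3 (perimeter = 2·24·3.000·sin(180°/24) = 18.80 mm); Subtracting the remaining from the first: starting from the cone, the r=3 cylinder at (15, 4.5) misses the remaining region (no effect) — boundary = 20.45 mm; (rotated 80° about Z; rotation is an isometry so areas/perimeters/island counts are preserved). So its perimeter = 20.45 mm. Layer 4 is larger (65.52 vs 20.45 mm).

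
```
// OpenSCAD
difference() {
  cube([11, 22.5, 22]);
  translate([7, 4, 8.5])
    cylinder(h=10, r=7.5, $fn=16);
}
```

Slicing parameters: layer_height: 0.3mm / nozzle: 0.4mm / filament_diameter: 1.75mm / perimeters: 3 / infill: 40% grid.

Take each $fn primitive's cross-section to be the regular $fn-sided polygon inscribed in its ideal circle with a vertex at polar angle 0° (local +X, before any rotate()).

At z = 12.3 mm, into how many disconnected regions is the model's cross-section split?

At z = 12.3 mm: the 11×22.5 cube contributes its full rectangle; the cylinder at (7, 4): section is a regular 16-gon, circumradius r=7.5; Taking the first minus the rest: starting from the 11×22.5 cube, the r=7.5 cylinder at (7, 4) partially overlaps it — only the 114.01 mm² overlap (of its 172.21 mm²) is removed, clipping the outline — 2 connected regions. The result has 2 disconnected regions.

2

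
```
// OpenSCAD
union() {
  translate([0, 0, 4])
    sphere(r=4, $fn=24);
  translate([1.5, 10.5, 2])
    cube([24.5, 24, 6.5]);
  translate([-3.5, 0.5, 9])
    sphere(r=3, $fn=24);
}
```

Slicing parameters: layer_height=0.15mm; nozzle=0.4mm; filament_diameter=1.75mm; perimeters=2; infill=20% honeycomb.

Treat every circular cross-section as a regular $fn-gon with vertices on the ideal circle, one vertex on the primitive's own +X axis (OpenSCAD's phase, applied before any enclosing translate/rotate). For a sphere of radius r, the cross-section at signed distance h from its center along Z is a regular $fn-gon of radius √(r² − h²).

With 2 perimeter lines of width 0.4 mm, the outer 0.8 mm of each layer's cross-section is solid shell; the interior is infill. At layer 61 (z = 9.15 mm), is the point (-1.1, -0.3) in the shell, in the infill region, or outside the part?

At z = 9.15 mm: the sphere is not intersected at this z (|z−center|=5.150 > r=4); the cube at (1.5, 10.5) does not reach this height (z outside [2, 8.5]); the r=3 sphere at (-3.5, 0.5) slices to a regular 24-gon of circumradius 2.996 (√(r²−h²) with h=0.15 from center); Taking the union: only the r=3 sphere at (-3.5, 0.5) is present, so the union is just that shape — 1 connected region. Overall, the cross-section is a single solid region. The nearest boundary edge runs (-0.91, -1.00)→(-0.61, -0.28); distance from the point to it = 0.45 mm. The point is inside the cross-section, 0.45 mm from the nearest boundary — within the 0.8 mm shell band (2 × 0.4).

shell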